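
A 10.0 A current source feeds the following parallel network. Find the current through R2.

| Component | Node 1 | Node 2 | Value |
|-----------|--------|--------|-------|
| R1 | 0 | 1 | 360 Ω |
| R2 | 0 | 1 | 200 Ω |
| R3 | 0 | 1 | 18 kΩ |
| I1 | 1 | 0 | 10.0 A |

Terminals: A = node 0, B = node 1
All resistors sit directly between nodes 0 and 1, so they are in parallel and share one voltage V; the full source current 10 A splits among them.
1/R_par = 1/360 + 1/200 + 1/18000 = 0.007833 S  =>  R_par = 127.7 Ω
V = I × R_par = 10 × 127.7 = 1277 V
I_R2 = V/R2 = 1277/200 = 6.383 A

Final answer: 6.383 A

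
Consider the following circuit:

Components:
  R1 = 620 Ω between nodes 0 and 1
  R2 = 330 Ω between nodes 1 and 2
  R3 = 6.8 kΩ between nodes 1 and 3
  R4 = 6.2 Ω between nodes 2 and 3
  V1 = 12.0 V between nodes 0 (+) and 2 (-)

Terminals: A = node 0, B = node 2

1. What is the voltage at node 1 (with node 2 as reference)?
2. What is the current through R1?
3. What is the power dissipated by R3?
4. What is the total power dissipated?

Nodal analysis, taking node 2 as the 0 V reference.
Source V1 fixes V_0 = 12 V.
KCL at each unknown node (sum of currents leaving = 0; resistances in Ω):
  Node 1: (V_1 - 12)/620 + (V_1 - 0)/330 + (V_1 - V_3)/6800 = 0
  Node 3: (V_3 - V_1)/6800 + (V_3 - 0)/6.2 = 0
Collecting terms (coefficients in siemens):
  0.00479·V_1 - 0.0001471·V_3 = 0.01935
  0.1614·V_3 - 0.0001471·V_1 = 0
Determinant D = (0.00479)(0.1614) - (-0.0001471)(-0.0001471) = 0.0007733
V_1 = [(0.01935)(0.1614) - (-0.0001471)(0)]/D = 4.041 V
V_3 = [(0.00479)(0) - (0.01935)(-0.0001471)]/D = 0.003681 V
Part 1:
  Read off the nodal solution: V_1 = 4.041 V
Part 2:
  I_R1 = (V_0 - V_1)/R1 = (12 - 4.041)/620 = 0.01284 A
  Magnitude: I_R1 = 0.01284 A
Part 3:
  I_R3 = (V_1 - V_3)/R3 = (4.041 - 0.003681)/6800 = 0.0005937 A
  P_R3 = I_R3² × R3 = (0.0005937)² × 6800 = 0.002397 W
Part 4:
  Power in each resistor, P = (ΔV)²/R:
    P_R1 = (12 - 4.041)²/620 = 0.1022 W
    P_R2 = (4.041 - 0)²/330 = 0.04947 W
    P_R3 = (4.041 - 0.003681)²/6800 = 0.002397 W
    P_R4 = (0 - 0.003681)²/6.2 = 0.000002185 W
  P_total = P_R1 + P_R2 + P_R3 + P_R4 = 0.1541 W

Final answers:
1. V_1 = 4.041 V
2. I_R1 = 0.01284 A
3. P_R3 = 0.002397 W
4. P_total = 0.1541 W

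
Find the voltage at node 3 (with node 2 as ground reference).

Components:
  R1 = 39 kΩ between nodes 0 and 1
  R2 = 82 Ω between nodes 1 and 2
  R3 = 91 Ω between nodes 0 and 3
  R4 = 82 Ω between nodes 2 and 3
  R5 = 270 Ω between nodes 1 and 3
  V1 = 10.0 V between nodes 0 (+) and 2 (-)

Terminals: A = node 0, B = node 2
Nodal analysis, taking node 2 as the 0 V reference.
Source V1 fixes V_0 = 10 V.
KCL at each unknown node (sum of currents leaving = 0; resistances in Ω):
  Node 1: (V_1 - 10)/39000 + (V_1 - 0)/82 + (V_1 - V_3)/270 = 0
  Node 3: (V_3 - 10)/91 + (V_3 - 0)/82 + (V_3 - V_1)/270 = 0
Collecting terms (coefficients in siemens):
  0.01592·V_1 - 0.003704·V_3 = 0.0002564
  0.02689·V_3 - 0.003704·V_1 = 0.1099
Determinant D = (0.01592)(0.02689) - (-0.003704)(-0.003704) = 0.0004145
V_1 = [(0.0002564)(0.02689) - (-0.003704)(0.1099)]/D = 0.9986 V
V_3 = [(0.01592)(0.1099) - (0.0002564)(-0.003704)]/D = 4.225 V
The requested potential is V_3 = 4.225 V.

Final answer: V_3 = 4.225 V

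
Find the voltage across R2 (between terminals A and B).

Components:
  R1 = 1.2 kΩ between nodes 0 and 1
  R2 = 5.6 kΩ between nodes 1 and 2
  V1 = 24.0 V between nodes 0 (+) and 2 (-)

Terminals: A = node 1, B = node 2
R1 and R2 are in series across V1 (node 0 → node 1 → node 2), and the output A–B is taken across R2, so this is a voltage divider.
Series current: I = V1/(R1 + R2) = 24/(1200 + 5600) = 24/6800 = 0.003529 A
V_R2 = I × R2 = V1 × R2/(R1 + R2) = 24 × 5600/6800 = 19.76 V

Final answer: 19.76 V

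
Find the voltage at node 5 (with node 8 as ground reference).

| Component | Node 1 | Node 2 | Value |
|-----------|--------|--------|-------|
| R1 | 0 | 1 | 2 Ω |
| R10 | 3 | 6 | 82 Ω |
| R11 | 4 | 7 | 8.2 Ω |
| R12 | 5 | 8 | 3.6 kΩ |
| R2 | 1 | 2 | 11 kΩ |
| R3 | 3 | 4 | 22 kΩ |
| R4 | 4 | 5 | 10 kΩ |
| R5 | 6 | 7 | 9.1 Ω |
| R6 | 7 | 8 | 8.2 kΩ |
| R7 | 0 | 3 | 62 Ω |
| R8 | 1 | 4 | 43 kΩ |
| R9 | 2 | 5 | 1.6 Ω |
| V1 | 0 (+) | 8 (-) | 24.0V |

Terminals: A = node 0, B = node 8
Nodal analysis, taking node 8 as the 0 V reference.
Source V1 fixes V_0 = 24 V.
KCL at each unknown node (sum of currents leaving = 0; resistances in Ω):
  Node 1: (V_1 - 24)/2 + (V_1 - V_2)/11000 + (V_1 - V_4)/43000 = 0
  Node 2: (V_2 - V_1)/11000 + (V_2 - V_5)/1.6 = 0
  Node 3: (V_3 - V_4)/22000 + (V_3 - 24)/62 + (V_3 - V_6)/82 = 0
  Node 4: (V_4 - V_3)/22000 + (V_4 - V_5)/10000 + (V_4 - V_1)/43000 + (V_4 - V_7)/8.2 = 0
  Node 5: (V_5 - V_4)/10000 + (V_5 - V_2)/1.6 + (V_5 - 0)/3600 = 0
  Node 6: (V_6 - V_7)/9.1 + (V_6 - V_3)/82 = 0
  Node 7: (V_7 - V_6)/9.1 + (V_7 - 0)/8200 + (V_7 - V_4)/8.2 = 0
Collecting terms (coefficients in siemens):
  0.5001·V_1 - 0.00009091·V_2 - 0.00002326·V_4 = 12
  0.6251·V_2 - 0.00009091·V_1 - 0.625·V_5 = 0
  0.02837·V_3 - 0.00004545·V_4 - 0.0122·V_6 = 0.3871
  0.1221·V_4 - 0.00002326·V_1 - 0.00004545·V_3 - 0.0001·V_5 - 0.122·V_7 = 0
  0.6254·V_5 - 0.625·V_2 - 0.0001·V_4 = 0
  0.1221·V_6 - 0.0122·V_3 - 0.1099·V_7 = 0
  0.232·V_7 - 0.122·V_4 - 0.1099·V_6 = 0
Solving these 7 simultaneous equations (Gaussian elimination) gives:
  V_1 = 24 V, V_2 = 9.638 V, V_3 = 23.74 V, V_4 = 23.35 V
  V_5 = 9.636 V, V_6 = 23.4 V, V_7 = 23.36 V
The requested potential is V_5 = 9.636 V.

Final answer: V_5 = 9.636 V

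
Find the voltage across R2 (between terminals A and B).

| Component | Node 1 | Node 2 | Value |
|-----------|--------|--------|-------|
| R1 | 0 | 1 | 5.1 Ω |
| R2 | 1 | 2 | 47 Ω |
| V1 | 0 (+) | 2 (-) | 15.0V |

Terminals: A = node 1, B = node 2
R1 and R2 are in series across V1 (node 0 → node 1 → node 2), and the output A–B is taken across R2, so this is a voltage divider.
Series current: I = V1/(R1 + R2) = 15/(5.1 + 47) = 15/52.1 = 0.2879 A
V_R2 = I × R2 = V1 × R2/(R1 + R2) = 15 × 47/52.1 = 13.53 V

Final answer: 13.53 V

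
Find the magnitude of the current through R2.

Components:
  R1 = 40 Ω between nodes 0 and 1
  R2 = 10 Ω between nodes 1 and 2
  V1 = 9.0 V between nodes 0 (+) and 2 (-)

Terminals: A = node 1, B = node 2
Nodal analysis, taking node 2 as the 0 V reference.
Source V1 fixes V_0 = 9 V.
KCL at each unknown node (sum of currents leaving = 0; resistances in Ω):
  Node 1: (V_1 - 9)/40 + (V_1 - 0)/10 = 0
Collecting terms: 0.125 × V_1 = 0.225  =>  V_1 = 1.8 V
I_R2 = (V_1 - V_2)/R2 = (1.8 - 0)/10 = 0.18 A
|I_R2| = 0.18 A

Final answer: |I_R2| = 0.18 A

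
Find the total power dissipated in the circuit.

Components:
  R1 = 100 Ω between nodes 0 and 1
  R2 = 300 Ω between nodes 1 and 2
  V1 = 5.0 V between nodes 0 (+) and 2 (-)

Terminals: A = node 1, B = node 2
Nodal analysis, taking node 2 as the 0 V reference.
Source V1 fixes V_0 = 5 V.
KCL at each unknown node (sum of currents leaving = 0; resistances in Ω):
  Node 1: (V_1 - 5)/100 + (V_1 - 0)/300 = 0
Collecting terms: 0.01333 × V_1 = 0.05  =>  V_1 = 3.75 V
Power in each resistor, P = (ΔV)²/R:
  P_R1 = (5 - 3.75)²/100 = 0.01562 W
  P_R2 = (3.75 - 0)²/300 = 0.04688 W
P_total = P_R1 + P_R2 = 0.0625 W

Final answer: 0.0625 W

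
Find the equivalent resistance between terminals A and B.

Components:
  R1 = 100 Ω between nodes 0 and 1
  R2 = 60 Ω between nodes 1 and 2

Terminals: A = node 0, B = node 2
Reduce the network between node 0 (A) and node 2 (B) by series/parallel combination:
  Rs1 = R1 + R2 (series, joined only at node 1) = 100 + 60 = 160 Ω
R_eq = 160 Ω

Final answer: 160 Ω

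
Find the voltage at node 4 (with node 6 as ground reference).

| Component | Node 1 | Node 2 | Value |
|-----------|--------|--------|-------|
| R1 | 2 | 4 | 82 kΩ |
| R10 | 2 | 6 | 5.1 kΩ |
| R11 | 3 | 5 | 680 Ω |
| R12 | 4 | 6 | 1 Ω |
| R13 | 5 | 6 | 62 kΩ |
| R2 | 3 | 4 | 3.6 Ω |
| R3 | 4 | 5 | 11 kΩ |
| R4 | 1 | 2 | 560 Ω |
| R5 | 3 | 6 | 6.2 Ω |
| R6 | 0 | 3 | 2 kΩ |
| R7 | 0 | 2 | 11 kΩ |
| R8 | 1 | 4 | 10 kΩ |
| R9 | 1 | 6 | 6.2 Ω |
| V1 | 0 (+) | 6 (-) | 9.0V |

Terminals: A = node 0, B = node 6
Nodal analysis, taking node 6 as the 0 V reference.
Source V1 fixes V_0 = 9 V.
KCL at each unknown node (sum of currents leaving = 0; resistances in Ω):
  Node 1: (V_1 - V_2)/560 + (V_1 - V_4)/10000 + (V_1 - 0)/6.2 = 0
  Node 2: (V_2 - V_4)/82000 + (V_2 - V_1)/560 + (V_2 - 9)/11000 + (V_2 - 0)/5100 = 0
  Node 3: (V_3 - V_4)/3.6 + (V_3 - 0)/6.2 + (V_3 - 9)/2000 + (V_3 - V_5)/680 = 0
  Node 4: (V_4 - V_2)/82000 + (V_4 - V_3)/3.6 + (V_4 - V_5)/11000 + (V_4 - V_1)/10000 + (V_4 - 0)/1 = 0
  Node 5: (V_5 - V_4)/11000 + (V_5 - V_3)/680 + (V_5 - 0)/62000 = 0
Collecting terms (coefficients in siemens):
  0.1632·V_1 - 0.001786·V_2 - 0.0001·V_4 = 0
  0.002085·V_2 - 0.001786·V_1 - 0.0000122·V_4 = 0.0008182
  0.441·V_3 - 0.2778·V_4 - 0.001471·V_5 = 0.0045
  1.278·V_4 - 0.0001·V_1 - 0.0000122·V_2 - 0.2778·V_3 - 0.00009091·V_5 = 0
  0.001578·V_5 - 0.001471·V_3 - 0.00009091·V_4 = 0
Solving these 5 simultaneous equations (Gaussian elimination) gives:
  V_1 = 0.004337 V, V_2 = 0.3962 V, V_3 = 0.01187 V, V_4 = 0.002585 V
  V_5 = 0.01121 V
The requested potential is V_4 = 0.002585 V.

Final answer: V_4 = 0.002585 V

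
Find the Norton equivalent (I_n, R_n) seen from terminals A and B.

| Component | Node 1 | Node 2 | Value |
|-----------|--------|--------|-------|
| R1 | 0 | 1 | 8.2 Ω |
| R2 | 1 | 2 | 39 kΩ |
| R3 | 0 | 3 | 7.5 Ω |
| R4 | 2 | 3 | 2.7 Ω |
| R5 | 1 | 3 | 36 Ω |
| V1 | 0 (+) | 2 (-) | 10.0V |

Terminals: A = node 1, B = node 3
Find the Thévenin equivalent first; then I_n = V_th/R_th and R_n = R_th.
Step 1 — V_th is the open-circuit voltage V_A - V_B (nothing connected across the terminals).
Nodal analysis, taking node 2 as the 0 V reference.
Source V1 fixes V_0 = 10 V.
KCL at each unknown node (sum of currents leaving = 0; resistances in Ω):
  Node 1: (V_1 - 10)/8.2 + (V_1 - 0)/39000 + (V_1 - V_3)/36 = 0
  Node 3: (V_3 - 10)/7.5 + (V_3 - 0)/2.7 + (V_3 - V_1)/36 = 0
Collecting terms (coefficients in siemens):
  0.1498·V_1 - 0.02778·V_3 = 1.22
  0.5315·V_3 - 0.02778·V_1 = 1.333
Determinant D = (0.1498)(0.5315) - (-0.02778)(-0.02778) = 0.07882
V_1 = [(1.22)(0.5315) - (-0.02778)(1.333)]/D = 8.693 V
V_3 = [(0.1498)(1.333) - (1.22)(-0.02778)]/D = 2.963 V
V_th = V_1 - V_3 = 8.693 - 2.963 = 5.73 V
Step 2 — R_th: zero the source — replace V1 by a short circuit (node 2 merges into node 0) — and find the resistance seen between A (node 1) and B (node 3).
Reduce the network between node 1 (A) and node 3 (B) by series/parallel combination:
  Rp1 = R1 ‖ R2 (parallel, both between nodes 0 and 1) = 1/(1/8.2 + 1/39000) = 8.198 Ω
  Rp2 = R3 ‖ R4 (parallel, both between nodes 0 and 3) = 1/(1/7.5 + 1/2.7) = 1.985 Ω
  Rs1 = Rp1 + Rp2 (series, joined only at node 0) = 8.198 + 1.985 = 10.18 Ω
  Rp3 = R5 ‖ Rs1 (parallel, both between nodes 1 and 3) = 1/(1/36 + 1/10.18) = 7.938 Ω
R_th = 7.938 Ω
I_n = V_th/R_th = 5.73/7.938 = 0.7218 A, and R_n = R_th = 7.938 Ω

Final answer: I_n = 0.7218 A, R_n = 7.938 Ω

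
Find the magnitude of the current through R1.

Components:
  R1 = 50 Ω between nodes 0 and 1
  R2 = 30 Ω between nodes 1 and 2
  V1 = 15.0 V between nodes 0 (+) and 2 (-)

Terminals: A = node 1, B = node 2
Nodal analysis, taking node 2 as the 0 V reference.
Source V1 fixes V_0 = 15 V.
KCL at each unknown node (sum of currents leaving = 0; resistances in Ω):
  Node 1: (V_1 - 15)/50 + (V_1 - 0)/30 = 0
Collecting terms: 0.05333 × V_1 = 0.3  =>  V_1 = 5.625 V
I_R1 = (V_0 - V_1)/R1 = (15 - 5.625)/50 = 0.1875 A
|I_R1| = 0.1875 A

Final answer: |I_R1| = 0.1875 A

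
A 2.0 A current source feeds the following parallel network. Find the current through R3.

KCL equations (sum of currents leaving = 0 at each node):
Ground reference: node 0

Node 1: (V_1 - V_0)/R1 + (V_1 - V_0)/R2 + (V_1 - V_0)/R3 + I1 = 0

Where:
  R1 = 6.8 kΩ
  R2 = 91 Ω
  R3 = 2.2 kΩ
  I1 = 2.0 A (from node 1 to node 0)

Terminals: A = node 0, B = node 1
All resistors sit directly between nodes 0 and 1, so they are in parallel and share one voltage V; the full source current 2 A splits among them.
1/R_par = 1/6800 + 1/91 + 1/2200 = 0.01159 S  =>  R_par = 86.28 Ω
V = I × R_par = 2 × 86.28 = 172.6 V
I_R3 = V/R3 = 172.6/2200 = 0.07843 A

Final answer: 0.07843 A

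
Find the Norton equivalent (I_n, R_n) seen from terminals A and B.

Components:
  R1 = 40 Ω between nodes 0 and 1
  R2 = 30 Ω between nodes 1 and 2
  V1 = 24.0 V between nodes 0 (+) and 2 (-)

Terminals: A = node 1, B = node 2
Find the Thévenin equivalent first; then I_n = V_th/R_th and R_n = R_th.
Step 1 — V_th is the open-circuit voltage V_A - V_B (nothing connected across the terminals).
Nodal analysis, taking node 2 as the 0 V reference.
Source V1 fixes V_0 = 24 V.
KCL at each unknown node (sum of currents leaving = 0; resistances in Ω):
  Node 1: (V_1 - 24)/40 + (V_1 - 0)/30 = 0
Collecting terms: 0.05833 × V_1 = 0.6  =>  V_1 = 10.29 V
V_th = V_1 - V_2 = 10.29 - 0 = 10.29 V
Step 2 — R_th: zero the source — replace V1 by a short circuit (node 2 merges into node 0) — and find the resistance seen between A (node 1) and B (node 0).
Reduce the network between node 1 (A) and node 0 (B) by series/parallel combination:
  Rp1 = R1 ‖ R2 (parallel, both between nodes 0 and 1) = 1/(1/40 + 1/30) = 17.14 Ω
R_th = 17.14 Ω
I_n = V_th/R_th = 10.29/17.14 = 0.6 A, and R_n = R_th = 17.14 Ω

Final answer: I_n = 0.6 A, R_n = 17.14 Ω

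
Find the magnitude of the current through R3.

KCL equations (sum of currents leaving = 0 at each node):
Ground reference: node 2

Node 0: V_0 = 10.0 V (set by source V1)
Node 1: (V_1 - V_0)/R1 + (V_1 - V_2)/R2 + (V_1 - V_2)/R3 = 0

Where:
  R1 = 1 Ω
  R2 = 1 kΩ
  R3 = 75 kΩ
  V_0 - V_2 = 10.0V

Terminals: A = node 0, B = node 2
Nodal analysis, taking node 2 as the 0 V reference.
Source V1 fixes V_0 = 10 V.
KCL at each unknown node (sum of currents leaving = 0; resistances in Ω):
  Node 1: (V_1 - 10)/1 + (V_1 - 0)/1000 + (V_1 - 0)/75000 = 0
Collecting terms: 1.001 × V_1 = 10  =>  V_1 = 9.99 V
I_R3 = (V_1 - V_2)/R3 = (9.99 - 0)/75000 = 0.0001332 A
|I_R3| = 0.0001332 A

Final answer: |I_R3| = 0.0001332 A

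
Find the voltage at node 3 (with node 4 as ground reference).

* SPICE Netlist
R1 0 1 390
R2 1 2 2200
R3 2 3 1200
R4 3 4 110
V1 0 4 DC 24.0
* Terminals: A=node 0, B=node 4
Nodal analysis, taking node 4 as the 0 V reference.
Source V1 fixes V_0 = 24 V.
KCL at each unknown node (sum of currents leaving = 0; resistances in Ω):
  Node 1: (V_1 - 24)/390 + (V_1 - V_2)/2200 = 0
  Node 2: (V_2 - V_1)/2200 + (V_2 - V_3)/1200 = 0
  Node 3: (V_3 - V_2)/1200 + (V_3 - 0)/110 = 0
Collecting terms (coefficients in siemens):
  0.003019·V_1 - 0.0004545·V_2 = 0.06154
  0.001288·V_2 - 0.0004545·V_1 - 0.0008333·V_3 = 0
  0.009924·V_3 - 0.0008333·V_2 = 0
Solving these 3 simultaneous equations (Gaussian elimination) gives:
  V_1 = 21.6 V, V_2 = 8.062 V, V_3 = 0.6769 V
The requested potential is V_3 = 0.6769 V.

Final answer: V_3 = 0.6769 V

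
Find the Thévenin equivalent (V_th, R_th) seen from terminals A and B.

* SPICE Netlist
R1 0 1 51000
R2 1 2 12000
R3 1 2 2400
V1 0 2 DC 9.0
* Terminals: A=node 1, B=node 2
Step 1 — V_th is the open-circuit voltage V_A - V_B (nothing connected across the terminals).
Nodal analysis, taking node 2 as the 0 V reference.
Source V1 fixes V_0 = 9 V.
KCL at each unknown node (sum of currents leaving = 0; resistances in Ω):
  Node 1: (V_1 - 9)/51000 + (V_1 - 0)/12000 + (V_1 - 0)/2400 = 0
Collecting terms: 0.0005196 × V_1 = 0.0001765  =>  V_1 = 0.3396 V
V_th = V_1 - V_2 = 0.3396 - 0 = 0.3396 V
Step 2 — R_th: zero the source — replace V1 by a short circuit (node 2 merges into node 0) — and find the resistance seen between A (node 1) and B (node 0).
Reduce the network between node 1 (A) and node 0 (B) by series/parallel combination:
  Rp1 = R1 ‖ R2 ‖ R3 (parallel, all between nodes 0 and 1) = 1/(1/51000 + 1/12000 + 1/2400) = 1925 Ω
R_th = 1.925 kΩ

Final answer: V_th = 0.3396 V, R_th = 1.925 kΩ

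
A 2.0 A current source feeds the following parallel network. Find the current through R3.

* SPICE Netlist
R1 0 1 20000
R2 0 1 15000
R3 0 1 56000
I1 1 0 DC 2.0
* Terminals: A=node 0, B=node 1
All resistors sit directly between nodes 0 and 1, so they are in parallel and share one voltage V; the full source current 2 A splits among them.
1/R_par = 1/20000 + 1/15000 + 1/56000 = 0.0001345 S  =>  R_par = 7434 Ω
V = I × R_par = 2 × 7434 = 14870 V
I_R3 = V/R3 = 14870/56000 = 0.2655 A

Final answer: 0.2655 A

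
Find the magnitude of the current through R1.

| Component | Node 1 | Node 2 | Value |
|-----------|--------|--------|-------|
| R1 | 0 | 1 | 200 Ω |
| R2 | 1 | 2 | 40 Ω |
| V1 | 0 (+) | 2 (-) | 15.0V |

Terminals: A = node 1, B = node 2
Nodal analysis, taking node 2 as the 0 V reference.
Source V1 fixes V_0 = 15 V.
KCL at each unknown node (sum of currents leaving = 0; resistances in Ω):
  Node 1: (V_1 - 15)/200 + (V_1 - 0)/40 = 0
Collecting terms: 0.03 × V_1 = 0.075  =>  V_1 = 2.5 V
I_R1 = (V_0 - V_1)/R1 = (15 - 2.5)/200 = 0.0625 A
|I_R1| = 0.0625 A

Final answer: |I_R1| = 0.0625 A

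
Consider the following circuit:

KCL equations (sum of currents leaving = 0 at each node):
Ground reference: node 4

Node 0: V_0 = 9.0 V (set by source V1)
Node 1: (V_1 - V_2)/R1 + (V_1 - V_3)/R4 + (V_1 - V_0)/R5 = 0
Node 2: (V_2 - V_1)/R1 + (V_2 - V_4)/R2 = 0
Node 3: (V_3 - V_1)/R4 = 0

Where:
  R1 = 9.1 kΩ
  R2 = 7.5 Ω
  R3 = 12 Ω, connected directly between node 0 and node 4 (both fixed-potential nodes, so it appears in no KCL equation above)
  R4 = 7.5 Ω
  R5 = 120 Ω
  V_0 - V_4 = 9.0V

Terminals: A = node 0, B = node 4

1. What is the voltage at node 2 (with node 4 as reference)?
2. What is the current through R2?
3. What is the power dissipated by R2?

Nodal analysis, taking node 4 as the 0 V reference.
Source V1 fixes V_0 = 9 V.
KCL at each unknown node (sum of currents leaving = 0; resistances in Ω):
  Node 1: (V_1 - V_2)/9100 + (V_1 - V_3)/7.5 + (V_1 - 9)/120 = 0
  Node 2: (V_2 - V_1)/9100 + (V_2 - 0)/7.5 = 0
  Node 3: (V_3 - V_1)/7.5 = 0
Collecting terms (coefficients in siemens):
  0.1418·V_1 - 0.0001099·V_2 - 0.1333·V_3 = 0.075
  0.1334·V_2 - 0.0001099·V_1 = 0
  0.1333·V_3 - 0.1333·V_1 = 0
Solving these 3 simultaneous equations (Gaussian elimination) gives:
  V_1 = 8.883 V, V_2 = 0.007315 V, V_3 = 8.883 V
Part 1:
  Read off the nodal solution: V_2 = 0.007315 V
Part 2:
  I_R2 = (V_2 - V_4)/R2 = (0.007315 - 0)/7.5 = 0.0009753 A
  Magnitude: I_R2 = 0.0009753 A
Part 3:
  I_R2 = (V_2 - V_4)/R2 = (0.007315 - 0)/7.5 = 0.0009753 A
  P_R2 = I_R2² × R2 = (0.0009753)² × 7.5 = 0.000007135 W

Final answers:
1. V_2 = 0.007315 V
2. I_R2 = 0.0009753 A
3. P_R2 = 7.135e-06 W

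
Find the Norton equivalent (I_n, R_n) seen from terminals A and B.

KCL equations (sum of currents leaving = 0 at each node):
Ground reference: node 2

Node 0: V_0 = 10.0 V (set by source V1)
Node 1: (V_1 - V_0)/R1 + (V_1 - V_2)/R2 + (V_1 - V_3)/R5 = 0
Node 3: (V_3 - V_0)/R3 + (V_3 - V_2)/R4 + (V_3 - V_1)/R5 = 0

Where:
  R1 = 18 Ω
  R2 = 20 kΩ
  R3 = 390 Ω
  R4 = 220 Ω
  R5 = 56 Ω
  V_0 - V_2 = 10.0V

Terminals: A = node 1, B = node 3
Find the Thévenin equivalent first; then I_n = V_th/R_th and R_n = R_th.
Step 1 — V_th is the open-circuit voltage V_A - V_B (nothing connected across the terminals).
Nodal analysis, taking node 2 as the 0 V reference.
Source V1 fixes V_0 = 10 V.
KCL at each unknown node (sum of currents leaving = 0; resistances in Ω):
  Node 1: (V_1 - 10)/18 + (V_1 - 0)/20000 + (V_1 - V_3)/56 = 0
  Node 3: (V_3 - 10)/390 + (V_3 - 0)/220 + (V_3 - V_1)/56 = 0
Collecting terms (coefficients in siemens):
  0.07346·V_1 - 0.01786·V_3 = 0.5556
  0.02497·V_3 - 0.01786·V_1 = 0.02564
Determinant D = (0.07346)(0.02497) - (-0.01786)(-0.01786) = 0.001515
V_1 = [(0.5556)(0.02497) - (-0.01786)(0.02564)]/D = 9.456 V
V_3 = [(0.07346)(0.02564) - (0.5556)(-0.01786)]/D = 7.79 V
V_th = V_1 - V_3 = 9.456 - 7.79 = 1.666 V
Step 2 — R_th: zero the source — replace V1 by a short circuit (node 2 merges into node 0) — and find the resistance seen between A (node 1) and B (node 3).
Reduce the network between node 1 (A) and node 3 (B) by series/parallel combination:
  Rp1 = R1 ‖ R2 (parallel, both between nodes 0 and 1) = 1/(1/18 + 1/20000) = 17.98 Ω
  Rp2 = R3 ‖ R4 (parallel, both between nodes 0 and 3) = 1/(1/390 + 1/220) = 140.7 Ω
  Rs1 = Rp1 + Rp2 (series, joined only at node 0) = 17.98 + 140.7 = 158.6 Ω
  Rp3 = R5 ‖ Rs1 (parallel, both between nodes 1 and 3) = 1/(1/56 + 1/158.6) = 41.39 Ω
R_th = 41.39 Ω
I_n = V_th/R_th = 1.666/41.39 = 0.04025 A, and R_n = R_th = 41.39 Ω

Final answer: I_n = 0.04025 A, R_n = 41.39 Ω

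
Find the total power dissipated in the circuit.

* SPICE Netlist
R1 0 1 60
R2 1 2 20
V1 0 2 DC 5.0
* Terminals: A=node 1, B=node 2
Nodal analysis, taking node 2 as the 0 V reference.
Source V1 fixes V_0 = 5 V.
KCL at each unknown node (sum of currents leaving = 0; resistances in Ω):
  Node 1: (V_1 - 5)/60 + (V_1 - 0)/20 = 0
Collecting terms: 0.06667 × V_1 = 0.08333  =>  V_1 = 1.25 V
Power in each resistor, P = (ΔV)²/R:
  P_R1 = (5 - 1.25)²/60 = 0.2344 W
  P_R2 = (1.25 - 0)²/20 = 0.07812 W
P_total = P_R1 + P_R2 = 0.3125 W

Final answer: 0.3125 W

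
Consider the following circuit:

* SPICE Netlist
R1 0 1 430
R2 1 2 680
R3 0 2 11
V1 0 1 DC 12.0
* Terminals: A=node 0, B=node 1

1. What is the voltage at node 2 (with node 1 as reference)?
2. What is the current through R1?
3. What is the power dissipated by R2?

Nodal analysis, taking node 1 as the 0 V reference.
Source V1 fixes V_0 = 12 V.
KCL at each unknown node (sum of currents leaving = 0; resistances in Ω):
  Node 2: (V_2 - 0)/680 + (V_2 - 12)/11 = 0
Collecting terms: 0.09238 × V_2 = 1.091  =>  V_2 = 11.81 V
Part 1:
  Read off the nodal solution: V_2 = 11.81 V
Part 2:
  I_R1 = (V_0 - V_1)/R1 = (12 - 0)/430 = 0.02791 A
  Magnitude: I_R1 = 0.02791 A
Part 3:
  I_R2 = (V_1 - V_2)/R2 = (0 - 11.81)/680 = -0.01737 A
  P_R2 = I_R2² × R2 = (-0.01737)² × 680 = 0.2051 W

Final answers:
1. V_2 = 11.81 V
2. I_R1 = 0.02791 A
3. P_R2 = 0.2051 W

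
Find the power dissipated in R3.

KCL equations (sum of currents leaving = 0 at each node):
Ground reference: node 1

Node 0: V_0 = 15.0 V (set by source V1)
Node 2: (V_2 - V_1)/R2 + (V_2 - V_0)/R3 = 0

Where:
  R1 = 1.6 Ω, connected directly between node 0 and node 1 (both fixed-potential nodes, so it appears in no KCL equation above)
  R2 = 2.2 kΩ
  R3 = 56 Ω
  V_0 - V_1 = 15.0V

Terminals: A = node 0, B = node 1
Nodal analysis, taking node 1 as the 0 V reference.
Source V1 fixes V_0 = 15 V.
KCL at each unknown node (sum of currents leaving = 0; resistances in Ω):
  Node 2: (V_2 - 0)/2200 + (V_2 - 15)/56 = 0
Collecting terms: 0.01831 × V_2 = 0.2679  =>  V_2 = 14.63 V
I_R3 = (V_0 - V_2)/R3 = (15 - 14.63)/56 = 0.006649 A
P_R3 = I_R3² × R3 = (0.006649)² × 56 = 0.002476 W

Final answer: 0.002476 W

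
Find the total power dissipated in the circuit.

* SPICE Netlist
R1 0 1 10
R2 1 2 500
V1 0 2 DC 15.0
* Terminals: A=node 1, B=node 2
Nodal analysis, taking node 2 as the 0 V reference.
Source V1 fixes V_0 = 15 V.
KCL at each unknown node (sum of currents leaving = 0; resistances in Ω):
  Node 1: (V_1 - 15)/10 + (V_1 - 0)/500 = 0
Collecting terms: 0.102 × V_1 = 1.5  =>  V_1 = 14.71 V
Power in each resistor, P = (ΔV)²/R:
  P_R1 = (15 - 14.71)²/10 = 0.008651 W
  P_R2 = (14.71 - 0)²/500 = 0.4325 W
P_total = P_R1 + P_R2 = 0.4412 W

Final answer: 0.4412 W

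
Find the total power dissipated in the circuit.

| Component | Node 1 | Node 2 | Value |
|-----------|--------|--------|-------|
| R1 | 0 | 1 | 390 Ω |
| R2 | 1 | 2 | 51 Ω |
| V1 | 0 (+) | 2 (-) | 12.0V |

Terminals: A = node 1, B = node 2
Nodal analysis, taking node 2 as the 0 V reference.
Source V1 fixes V_0 = 12 V.
KCL at each unknown node (sum of currents leaving = 0; resistances in Ω):
  Node 1: (V_1 - 12)/390 + (V_1 - 0)/51 = 0
Collecting terms: 0.02217 × V_1 = 0.03077  =>  V_1 = 1.388 V
Power in each resistor, P = (ΔV)²/R:
  P_R1 = (12 - 1.388)²/390 = 0.2888 W
  P_R2 = (1.388 - 0)²/51 = 0.03776 W
P_total = P_R1 + P_R2 = 0.3265 W

Final answer: 0.3265 W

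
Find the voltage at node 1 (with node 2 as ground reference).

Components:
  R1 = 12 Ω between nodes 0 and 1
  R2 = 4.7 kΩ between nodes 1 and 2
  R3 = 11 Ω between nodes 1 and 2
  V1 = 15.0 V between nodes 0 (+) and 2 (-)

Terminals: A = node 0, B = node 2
Nodal analysis, taking node 2 as the 0 V reference.
Source V1 fixes V_0 = 15 V.
KCL at each unknown node (sum of currents leaving = 0; resistances in Ω):
  Node 1: (V_1 - 15)/12 + (V_1 - 0)/4700 + (V_1 - 0)/11 = 0
Collecting terms: 0.1745 × V_1 = 1.25  =>  V_1 = 7.165 V
The requested potential is V_1 = 7.165 V.

Final answer: V_1 = 7.165 V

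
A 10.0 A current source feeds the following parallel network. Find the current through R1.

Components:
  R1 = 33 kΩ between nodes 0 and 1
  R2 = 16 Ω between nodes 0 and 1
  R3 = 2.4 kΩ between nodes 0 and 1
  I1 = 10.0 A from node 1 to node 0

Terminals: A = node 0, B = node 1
All resistors sit directly between nodes 0 and 1, so they are in parallel and share one voltage V; the full source current 10 A splits among them.
1/R_par = 1/33000 + 1/16 + 1/2400 = 0.06295 S  =>  R_par = 15.89 Ω
V = I × R_par = 10 × 15.89 = 158.9 V
I_R1 = V/R1 = 158.9/33000 = 0.004814 A

Final answer: 0.004814 A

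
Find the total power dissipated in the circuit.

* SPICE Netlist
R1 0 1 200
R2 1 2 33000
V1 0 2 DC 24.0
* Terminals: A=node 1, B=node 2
Nodal analysis, taking node 2 as the 0 V reference.
Source V1 fixes V_0 = 24 V.
KCL at each unknown node (sum of currents leaving = 0; resistances in Ω):
  Node 1: (V_1 - 24)/200 + (V_1 - 0)/33000 = 0
Collecting terms: 0.00503 × V_1 = 0.12  =>  V_1 = 23.86 V
Power in each resistor, P = (ΔV)²/R:
  P_R1 = (24 - 23.86)²/200 = 0.0001045 W
  P_R2 = (23.86 - 0)²/33000 = 0.01724 W
P_total = P_R1 + P_R2 = 0.01735 W

Final answer: 0.01735 W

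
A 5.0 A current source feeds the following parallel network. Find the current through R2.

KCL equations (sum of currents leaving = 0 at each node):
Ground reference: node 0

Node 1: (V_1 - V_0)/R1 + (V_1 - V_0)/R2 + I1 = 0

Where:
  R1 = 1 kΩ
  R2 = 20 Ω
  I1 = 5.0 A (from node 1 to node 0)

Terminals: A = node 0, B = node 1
All resistors sit directly between nodes 0 and 1, so they are in parallel and share one voltage V; the full source current 5 A splits among them.
1/R_par = 1/1000 + 1/20 = 0.051 S  =>  R_par = 19.61 Ω
V = I × R_par = 5 × 19.61 = 98.04 V
I_R2 = V/R2 = 98.04/20 = 4.902 A

Final answer: 4.902 A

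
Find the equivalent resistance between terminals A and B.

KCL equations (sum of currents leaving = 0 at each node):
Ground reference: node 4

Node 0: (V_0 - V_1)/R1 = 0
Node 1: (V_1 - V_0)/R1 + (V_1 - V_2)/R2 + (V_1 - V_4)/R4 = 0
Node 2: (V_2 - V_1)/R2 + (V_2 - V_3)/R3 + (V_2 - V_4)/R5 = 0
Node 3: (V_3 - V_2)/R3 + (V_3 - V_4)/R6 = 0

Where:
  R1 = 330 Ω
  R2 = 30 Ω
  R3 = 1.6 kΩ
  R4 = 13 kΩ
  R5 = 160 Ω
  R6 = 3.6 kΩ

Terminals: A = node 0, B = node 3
The network is not a plain series/parallel combination. Inject a 1 A test current into terminal A (node 0) and return it from terminal B (node 3); then R_eq = V_A / (1 A).
Nodal analysis, taking node 3 as the 0 V reference.
Current source I_test pushes 1 A into node 0 and draws it out of node 3.
KCL at each unknown node (sum of currents leaving = 0; resistances in Ω):
  Node 0: (V_0 - V_1)/330 - 1 = 0
  Node 1: (V_1 - V_0)/330 + (V_1 - V_2)/30 + (V_1 - V_4)/13000 = 0
  Node 2: (V_2 - V_1)/30 + (V_2 - 0)/1600 + (V_2 - V_4)/160 = 0
  Node 4: (V_4 - V_1)/13000 + (V_4 - V_2)/160 + (V_4 - 0)/3600 = 0
Collecting terms (coefficients in siemens):
  0.00303·V_0 - 0.00303·V_1 = 1
  0.03644·V_1 - 0.00303·V_0 - 0.03333·V_2 - 0.00007692·V_4 = 0
  0.04021·V_2 - 0.03333·V_1 - 0.00625·V_4 = 0
  0.006605·V_4 - 0.00007692·V_1 - 0.00625·V_2 = 0
Solving these 4 simultaneous equations (Gaussian elimination) gives:
  V_0 = 1482 V, V_1 = 1152 V, V_2 = 1122 V, V_4 = 1075 V
R_eq = V_0 / 1 A = 1482 Ω = 1.482 kΩ

Final answer: 1.482 kΩ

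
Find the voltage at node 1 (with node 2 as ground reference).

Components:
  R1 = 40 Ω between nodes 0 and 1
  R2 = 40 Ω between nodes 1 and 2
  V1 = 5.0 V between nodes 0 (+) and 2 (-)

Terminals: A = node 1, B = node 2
Nodal analysis, taking node 2 as the 0 V reference.
Source V1 fixes V_0 = 5 V.
KCL at each unknown node (sum of currents leaving = 0; resistances in Ω):
  Node 1: (V_1 - 5)/40 + (V_1 - 0)/40 = 0
Collecting terms: 0.05 × V_1 = 0.125  =>  V_1 = 2.5 V
The requested potential is V_1 = 2.5 V.

Final answer: V_1 = 2.5 V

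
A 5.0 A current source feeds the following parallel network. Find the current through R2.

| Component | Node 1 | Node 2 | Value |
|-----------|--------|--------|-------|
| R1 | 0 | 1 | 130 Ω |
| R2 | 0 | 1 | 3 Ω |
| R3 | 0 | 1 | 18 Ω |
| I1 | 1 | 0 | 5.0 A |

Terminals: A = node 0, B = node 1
All resistors sit directly between nodes 0 and 1, so they are in parallel and share one voltage V; the full source current 5 A splits among them.
1/R_par = 1/130 + 1/3 + 1/18 = 0.3966 S  =>  R_par = 2.522 Ω
V = I × R_par = 5 × 2.522 = 12.61 V
I_R2 = V/R2 = 12.61/3 = 4.203 A

Final answer: 4.203 A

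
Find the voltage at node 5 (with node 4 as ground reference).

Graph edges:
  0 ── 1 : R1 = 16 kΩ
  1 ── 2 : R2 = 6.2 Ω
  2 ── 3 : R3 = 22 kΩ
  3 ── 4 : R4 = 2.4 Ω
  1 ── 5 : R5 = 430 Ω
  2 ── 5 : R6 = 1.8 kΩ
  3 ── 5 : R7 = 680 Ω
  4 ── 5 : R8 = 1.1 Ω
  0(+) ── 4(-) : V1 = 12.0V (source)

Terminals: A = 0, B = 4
Nodal analysis, taking node 4 as the 0 V reference.
Source V1 fixes V_0 = 12 V.
KCL at each unknown node (sum of currents leaving = 0; resistances in Ω):
  Node 1: (V_1 - 12)/16000 + (V_1 - V_2)/6.2 + (V_1 - V_5)/430 = 0
  Node 2: (V_2 - V_1)/6.2 + (V_2 - V_3)/22000 + (V_2 - V_5)/1800 = 0
  Node 3: (V_3 - V_2)/22000 + (V_3 - 0)/2.4 + (V_3 - V_5)/680 = 0
  Node 5: (V_5 - V_1)/430 + (V_5 - V_2)/1800 + (V_5 - V_3)/680 + (V_5 - 0)/1.1 = 0
Collecting terms (coefficients in siemens):
  0.1637·V_1 - 0.1613·V_2 - 0.002326·V_5 = 0.00075
  0.1619·V_2 - 0.1613·V_1 - 0.00004545·V_3 - 0.0005556·V_5 = 0
  0.4182·V_3 - 0.00004545·V_2 - 0.001471·V_5 = 0
  0.9134·V_5 - 0.002326·V_1 - 0.0005556·V_2 - 0.001471·V_3 = 0
Solving these 4 simultaneous equations (Gaussian elimination) gives:
  V_1 = 0.2519 V, V_2 = 0.2509 V, V_3 = 0.00003007 V, V_5 = 0.0007939 V
The requested potential is V_5 = 0.0007939 V.

Final answer: V_5 = 0.0007939 V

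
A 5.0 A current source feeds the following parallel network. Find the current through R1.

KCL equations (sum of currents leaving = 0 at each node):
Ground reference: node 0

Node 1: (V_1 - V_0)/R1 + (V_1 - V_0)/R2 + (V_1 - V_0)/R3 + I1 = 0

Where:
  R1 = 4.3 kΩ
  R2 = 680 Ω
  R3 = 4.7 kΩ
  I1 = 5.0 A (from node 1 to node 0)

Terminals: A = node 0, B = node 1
All resistors sit directly between nodes 0 and 1, so they are in parallel and share one voltage V; the full source current 5 A splits among them.
1/R_par = 1/4300 + 1/680 + 1/4700 = 0.001916 S  =>  R_par = 521.9 Ω
V = I × R_par = 5 × 521.9 = 2610 V
I_R1 = V/R1 = 2610/4300 = 0.6069 A

Final answer: 0.6069 A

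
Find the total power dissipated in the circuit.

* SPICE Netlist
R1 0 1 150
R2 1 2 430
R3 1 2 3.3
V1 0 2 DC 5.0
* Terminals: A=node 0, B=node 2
Nodal analysis, taking node 2 as the 0 V reference.
Source V1 fixes V_0 = 5 V.
KCL at each unknown node (sum of currents leaving = 0; resistances in Ω):
  Node 1: (V_1 - 5)/150 + (V_1 - 0)/430 + (V_1 - 0)/3.3 = 0
Collecting terms: 0.312 × V_1 = 0.03333  =>  V_1 = 0.1068 V
Power in each resistor, P = (ΔV)²/R:
  P_R1 = (5 - 0.1068)²/150 = 0.1596 W
  P_R2 = (0.1068 - 0)²/430 = 0.00002654 W
  P_R3 = (0.1068 - 0)²/3.3 = 0.003458 W
P_total = P_R1 + P_R2 + P_R3 = 0.1631 W

Final answer: 0.1631 W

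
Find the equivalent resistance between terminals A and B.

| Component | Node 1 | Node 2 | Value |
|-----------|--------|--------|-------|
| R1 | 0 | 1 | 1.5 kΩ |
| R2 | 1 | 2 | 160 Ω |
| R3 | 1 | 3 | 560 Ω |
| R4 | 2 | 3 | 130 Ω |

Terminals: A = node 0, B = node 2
Reduce the network between node 0 (A) and node 2 (B) by series/parallel combination:
  Rs1 = R3 + R4 (series, joined only at node 3) = 560 + 130 = 690 Ω
  Rp1 = R2 ‖ Rs1 (parallel, both between nodes 1 and 2) = 1/(1/160 + 1/690) = 129.9 Ω
  Rs2 = R1 + Rp1 (series, joined only at node 1) = 1500 + 129.9 = 1630 Ω
R_eq = 1.63 kΩ

Final answer: 1.63 kΩ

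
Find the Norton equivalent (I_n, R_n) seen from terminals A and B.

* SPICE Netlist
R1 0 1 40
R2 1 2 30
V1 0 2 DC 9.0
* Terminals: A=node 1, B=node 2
Find the Thévenin equivalent first; then I_n = V_th/R_th and R_n = R_th.
Step 1 — V_th is the open-circuit voltage V_A - V_B (nothing connected across the terminals).
Nodal analysis, taking node 2 as the 0 V reference.
Source V1 fixes V_0 = 9 V.
KCL at each unknown node (sum of currents leaving = 0; resistances in Ω):
  Node 1: (V_1 - 9)/40 + (V_1 - 0)/30 = 0
Collecting terms: 0.05833 × V_1 = 0.225  =>  V_1 = 3.857 V
V_th = V_1 - V_2 = 3.857 - 0 = 3.857 V
Step 2 — R_th: zero the source — replace V1 by a short circuit (node 2 merges into node 0) — and find the resistance seen between A (node 1) and B (node 0).
Reduce the network between node 1 (A) and node 0 (B) by series/parallel combination:
  Rp1 = R1 ‖ R2 (parallel, both between nodes 0 and 1) = 1/(1/40 + 1/30) = 17.14 Ω
R_th = 17.14 Ω
I_n = V_th/R_th = 3.857/17.14 = 0.225 A, and R_n = R_th = 17.14 Ω

Final answer: I_n = 0.225 A, R_n = 17.14 Ω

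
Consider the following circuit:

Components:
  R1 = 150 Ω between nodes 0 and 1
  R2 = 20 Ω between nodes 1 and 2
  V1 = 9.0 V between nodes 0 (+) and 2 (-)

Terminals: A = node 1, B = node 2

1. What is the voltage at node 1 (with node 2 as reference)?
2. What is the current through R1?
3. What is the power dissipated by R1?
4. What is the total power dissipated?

Nodal analysis, taking node 2 as the 0 V reference.
Source V1 fixes V_0 = 9 V.
KCL at each unknown node (sum of currents leaving = 0; resistances in Ω):
  Node 1: (V_1 - 9)/150 + (V_1 - 0)/20 = 0
Collecting terms: 0.05667 × V_1 = 0.06  =>  V_1 = 1.059 V
Part 1:
  Read off the nodal solution: V_1 = 1.059 V
Part 2:
  I_R1 = (V_0 - V_1)/R1 = (9 - 1.059)/150 = 0.05294 A
  Magnitude: I_R1 = 0.05294 A
Part 3:
  I_R1 = (V_0 - V_1)/R1 = (9 - 1.059)/150 = 0.05294 A
  P_R1 = I_R1² × R1 = (0.05294)² × 150 = 0.4204 W
Part 4:
  Power in each resistor, P = (ΔV)²/R:
    P_R1 = (9 - 1.059)²/150 = 0.4204 W
    P_R2 = (1.059 - 0)²/20 = 0.05606 W
  P_total = P_R1 + P_R2 = 0.4765 W

Final answers:
1. V_1 = 1.059 V
2. I_R1 = 0.05294 A
3. P_R1 = 0.4204 W
4. P_total = 0.4765 W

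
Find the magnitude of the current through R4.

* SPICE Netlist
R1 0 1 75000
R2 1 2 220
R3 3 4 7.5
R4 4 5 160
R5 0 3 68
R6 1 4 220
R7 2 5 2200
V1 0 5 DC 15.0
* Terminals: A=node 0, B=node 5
Nodal analysis, taking node 5 as the 0 V reference.
Source V1 fixes V_0 = 15 V.
KCL at each unknown node (sum of currents leaving = 0; resistances in Ω):
  Node 1: (V_1 - 15)/75000 + (V_1 - V_2)/220 + (V_1 - V_4)/220 = 0
  Node 2: (V_2 - V_1)/220 + (V_2 - 0)/2200 = 0
  Node 3: (V_3 - V_4)/7.5 + (V_3 - 15)/68 = 0
  Node 4: (V_4 - V_3)/7.5 + (V_4 - 0)/160 + (V_4 - V_1)/220 = 0
Collecting terms (coefficients in siemens):
  0.009104·V_1 - 0.004545·V_2 - 0.004545·V_4 = 0.0002
  0.005·V_2 - 0.004545·V_1 = 0
  0.148·V_3 - 0.1333·V_4 = 0.2206
  0.1441·V_4 - 0.004545·V_1 - 0.1333·V_3 = 0
Solving these 4 simultaneous equations (Gaussian elimination) gives:
  V_1 = 9.183 V, V_2 = 8.348 V, V_3 = 10.5 V, V_4 = 10 V
I_R4 = (V_4 - V_5)/R4 = (10 - 0)/160 = 0.0625 A
|I_R4| = 0.0625 A

Final answer: |I_R4| = 0.0625 A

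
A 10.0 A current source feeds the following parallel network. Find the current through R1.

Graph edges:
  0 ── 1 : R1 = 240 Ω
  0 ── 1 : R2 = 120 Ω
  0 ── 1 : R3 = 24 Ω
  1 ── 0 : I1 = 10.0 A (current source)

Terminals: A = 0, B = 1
All resistors sit directly between nodes 0 and 1, so they are in parallel and share one voltage V; the full source current 10 A splits among them.
1/R_par = 1/240 + 1/120 + 1/24 = 0.05417 S  =>  R_par = 18.46 Ω
V = I × R_par = 10 × 18.46 = 184.6 V
I_R1 = V/R1 = 184.6/240 = 0.7692 A

Final answer: 0.7692 A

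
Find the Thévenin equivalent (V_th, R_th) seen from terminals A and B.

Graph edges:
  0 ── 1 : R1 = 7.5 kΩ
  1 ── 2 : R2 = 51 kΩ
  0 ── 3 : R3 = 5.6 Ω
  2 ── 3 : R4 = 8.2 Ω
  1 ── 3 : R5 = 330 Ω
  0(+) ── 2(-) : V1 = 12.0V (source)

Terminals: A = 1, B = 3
Step 1 — V_th is the open-circuit voltage V_A - V_B (nothing connected across the terminals).
Nodal analysis, taking node 2 as the 0 V reference.
Source V1 fixes V_0 = 12 V.
KCL at each unknown node (sum of currents leaving = 0; resistances in Ω):
  Node 1: (V_1 - 12)/7500 + (V_1 - 0)/51000 + (V_1 - V_3)/330 = 0
  Node 3: (V_3 - 12)/5.6 + (V_3 - 0)/8.2 + (V_3 - V_1)/330 = 0
Collecting terms (coefficients in siemens):
  0.003183·V_1 - 0.00303·V_3 = 0.0016
  0.3036·V_3 - 0.00303·V_1 = 2.143
Determinant D = (0.003183)(0.3036) - (-0.00303)(-0.00303) = 0.0009571
V_1 = [(0.0016)(0.3036) - (-0.00303)(2.143)]/D = 7.292 V
V_3 = [(0.003183)(2.143) - (0.0016)(-0.00303)]/D = 7.132 V
V_th = V_1 - V_3 = 7.292 - 7.132 = 0.16 V
Step 2 — R_th: zero the source — replace V1 by a short circuit (node 2 merges into node 0) — and find the resistance seen between A (node 1) and B (node 3).
Reduce the network between node 1 (A) and node 3 (B) by series/parallel combination:
  Rp1 = R1 ‖ R2 (parallel, both between nodes 0 and 1) = 1/(1/7500 + 1/51000) = 6538 Ω
  Rp2 = R3 ‖ R4 (parallel, both between nodes 0 and 3) = 1/(1/5.6 + 1/8.2) = 3.328 Ω
  Rs1 = Rp1 + Rp2 (series, joined only at node 0) = 6538 + 3.328 = 6542 Ω
  Rp3 = R5 ‖ Rs1 (parallel, both between nodes 1 and 3) = 1/(1/330 + 1/6542) = 314.2 Ω
R_th = 314.2 Ω

Final answer: V_th = 0.16 V, R_th = 314.2 Ω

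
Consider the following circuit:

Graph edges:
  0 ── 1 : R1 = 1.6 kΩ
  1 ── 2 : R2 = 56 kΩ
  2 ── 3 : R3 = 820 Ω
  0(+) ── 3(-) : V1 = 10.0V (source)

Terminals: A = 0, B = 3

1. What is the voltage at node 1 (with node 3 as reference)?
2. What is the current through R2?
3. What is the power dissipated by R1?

Nodal analysis, taking node 3 as the 0 V reference.
Source V1 fixes V_0 = 10 V.
KCL at each unknown node (sum of currents leaving = 0; resistances in Ω):
  Node 1: (V_1 - 10)/1600 + (V_1 - V_2)/56000 = 0
  Node 2: (V_2 - V_1)/56000 + (V_2 - 0)/820 = 0
Collecting terms (coefficients in siemens):
  0.0006429·V_1 - 0.00001786·V_2 = 0.00625
  0.001237·V_2 - 0.00001786·V_1 = 0
Determinant D = (0.0006429)(0.001237) - (-0.00001786)(-0.00001786) = 0.0000007951
V_1 = [(0.00625)(0.001237) - (-0.00001786)(0)]/D = 9.726 V
V_2 = [(0.0006429)(0) - (0.00625)(-0.00001786)]/D = 0.1404 V
Part 1:
  Read off the nodal solution: V_1 = 9.726 V
Part 2:
  I_R2 = (V_1 - V_2)/R2 = (9.726 - 0.1404)/56000 = 0.0001712 A
  Magnitude: I_R2 = 0.0001712 A
Part 3:
  I_R1 = (V_0 - V_1)/R1 = (10 - 9.726)/1600 = 0.0001712 A
  P_R1 = I_R1² × R1 = (0.0001712)² × 1600 = 0.00004688 W

Final answers:
1. V_1 = 9.726 V
2. I_R2 = 0.0001712 A
3. P_R1 = 4.688e-05 W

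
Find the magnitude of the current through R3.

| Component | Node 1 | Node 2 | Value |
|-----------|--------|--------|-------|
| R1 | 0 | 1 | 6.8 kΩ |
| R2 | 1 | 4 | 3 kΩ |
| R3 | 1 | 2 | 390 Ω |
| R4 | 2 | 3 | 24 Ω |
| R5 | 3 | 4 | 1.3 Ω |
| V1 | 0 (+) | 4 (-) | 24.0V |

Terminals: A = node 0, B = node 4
Nodal analysis, taking node 4 as the 0 V reference.
Source V1 fixes V_0 = 24 V.
KCL at each unknown node (sum of currents leaving = 0; resistances in Ω):
  Node 1: (V_1 - 24)/6800 + (V_1 - 0)/3000 + (V_1 - V_2)/390 = 0
  Node 2: (V_2 - V_1)/390 + (V_2 - V_3)/24 = 0
  Node 3: (V_3 - V_2)/24 + (V_3 - 0)/1.3 = 0
Collecting terms (coefficients in siemens):
  0.003044·V_1 - 0.002564·V_2 = 0.003529
  0.04423·V_2 - 0.002564·V_1 - 0.04167·V_3 = 0
  0.8109·V_3 - 0.04167·V_2 = 0
Solving these 3 simultaneous equations (Gaussian elimination) gives:
  V_1 = 1.222 V, V_2 = 0.07444 V, V_3 = 0.003825 V
I_R3 = (V_1 - V_2)/R3 = (1.222 - 0.07444)/390 = 0.002942 A
|I_R3| = 0.002942 A

Final answer: |I_R3| = 0.002942 A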